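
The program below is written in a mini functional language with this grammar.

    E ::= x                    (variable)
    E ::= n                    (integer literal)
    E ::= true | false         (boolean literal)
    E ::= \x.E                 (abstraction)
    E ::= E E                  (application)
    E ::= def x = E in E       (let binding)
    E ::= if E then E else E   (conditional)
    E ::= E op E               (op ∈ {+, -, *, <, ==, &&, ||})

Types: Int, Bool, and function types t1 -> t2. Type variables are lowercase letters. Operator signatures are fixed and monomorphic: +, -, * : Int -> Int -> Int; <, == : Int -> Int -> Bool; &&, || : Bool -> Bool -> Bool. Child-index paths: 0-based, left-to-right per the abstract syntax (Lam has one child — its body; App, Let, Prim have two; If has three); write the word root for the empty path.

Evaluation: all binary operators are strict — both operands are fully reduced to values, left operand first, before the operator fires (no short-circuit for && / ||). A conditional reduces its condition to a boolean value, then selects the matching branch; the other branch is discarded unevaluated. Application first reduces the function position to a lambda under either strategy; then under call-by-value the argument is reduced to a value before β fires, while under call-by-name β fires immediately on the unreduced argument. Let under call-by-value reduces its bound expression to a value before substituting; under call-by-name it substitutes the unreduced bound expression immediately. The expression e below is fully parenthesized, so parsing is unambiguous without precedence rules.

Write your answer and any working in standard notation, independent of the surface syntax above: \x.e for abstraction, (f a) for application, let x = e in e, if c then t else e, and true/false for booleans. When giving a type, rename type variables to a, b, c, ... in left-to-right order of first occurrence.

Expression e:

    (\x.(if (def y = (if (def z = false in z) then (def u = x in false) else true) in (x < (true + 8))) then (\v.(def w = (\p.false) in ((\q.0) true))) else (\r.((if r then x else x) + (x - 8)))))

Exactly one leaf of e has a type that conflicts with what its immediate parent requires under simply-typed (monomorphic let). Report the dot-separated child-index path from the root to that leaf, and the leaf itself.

Working:
let z : Bool
z : Bool
  unify Bool ~ Bool
x : a
let u : a
  unify Bool ~ Bool
let y : Bool
x : a
  unify a ~ Int
  unify Bool ~ Int
  FAIL: mismatch Bool ~ Int

Answer: 0.0.1.1.0 : true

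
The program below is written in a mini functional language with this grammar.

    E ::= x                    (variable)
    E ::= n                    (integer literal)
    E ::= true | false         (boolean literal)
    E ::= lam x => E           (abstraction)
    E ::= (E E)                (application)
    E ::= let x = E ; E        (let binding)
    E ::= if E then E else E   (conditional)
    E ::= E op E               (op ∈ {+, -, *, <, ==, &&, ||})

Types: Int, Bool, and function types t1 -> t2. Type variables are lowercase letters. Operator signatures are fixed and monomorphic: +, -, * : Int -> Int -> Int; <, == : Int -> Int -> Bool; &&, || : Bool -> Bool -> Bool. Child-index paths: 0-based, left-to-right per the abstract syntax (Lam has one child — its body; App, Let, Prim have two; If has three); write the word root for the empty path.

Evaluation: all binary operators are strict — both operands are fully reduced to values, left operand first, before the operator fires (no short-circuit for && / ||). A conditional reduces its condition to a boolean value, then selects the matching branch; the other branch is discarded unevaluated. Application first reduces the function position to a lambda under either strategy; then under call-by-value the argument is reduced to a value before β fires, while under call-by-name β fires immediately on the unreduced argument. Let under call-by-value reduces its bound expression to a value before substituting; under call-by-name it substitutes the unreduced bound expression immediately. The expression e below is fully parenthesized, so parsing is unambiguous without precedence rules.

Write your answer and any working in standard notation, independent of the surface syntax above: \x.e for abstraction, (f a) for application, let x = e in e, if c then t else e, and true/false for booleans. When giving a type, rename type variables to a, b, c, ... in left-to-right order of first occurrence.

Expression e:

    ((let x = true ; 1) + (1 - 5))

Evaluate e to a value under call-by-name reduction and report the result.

Derivation:
step 0: ((let x = true in 1) + (1 - 5))
step 1: [let@0] (1 + (1 - 5))
step 2: [delta@1] (1 + -4)
step 3: [delta@root] -3

Answer: -3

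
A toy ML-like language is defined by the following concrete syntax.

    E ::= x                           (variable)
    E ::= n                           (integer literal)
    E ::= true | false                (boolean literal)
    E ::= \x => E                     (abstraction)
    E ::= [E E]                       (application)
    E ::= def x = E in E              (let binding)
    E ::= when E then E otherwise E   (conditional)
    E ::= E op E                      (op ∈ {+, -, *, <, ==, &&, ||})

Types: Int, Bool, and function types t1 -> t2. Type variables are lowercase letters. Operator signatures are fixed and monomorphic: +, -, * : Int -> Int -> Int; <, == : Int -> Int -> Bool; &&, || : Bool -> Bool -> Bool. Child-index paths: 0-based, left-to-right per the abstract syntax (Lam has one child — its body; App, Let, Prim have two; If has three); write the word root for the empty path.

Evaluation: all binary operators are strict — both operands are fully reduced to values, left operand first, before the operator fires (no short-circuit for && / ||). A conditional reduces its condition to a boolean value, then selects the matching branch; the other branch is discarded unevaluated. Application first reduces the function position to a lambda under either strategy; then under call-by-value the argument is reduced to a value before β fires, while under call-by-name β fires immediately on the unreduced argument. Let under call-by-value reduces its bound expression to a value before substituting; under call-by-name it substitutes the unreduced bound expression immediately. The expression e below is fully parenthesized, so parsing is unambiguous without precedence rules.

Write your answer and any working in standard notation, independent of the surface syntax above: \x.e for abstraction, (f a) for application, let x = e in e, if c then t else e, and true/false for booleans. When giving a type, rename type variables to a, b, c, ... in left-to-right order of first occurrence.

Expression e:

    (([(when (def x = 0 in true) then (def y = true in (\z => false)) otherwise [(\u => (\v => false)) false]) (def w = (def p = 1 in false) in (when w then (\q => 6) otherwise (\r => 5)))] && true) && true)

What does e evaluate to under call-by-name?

Working:
step 0: ((((if (let x = 0 in true) then (let y = true in (\z.false)) else ((\u.(\v.false)) false)) (let w = (let p = 1 in false) in (if w then (\q.6) else (\r.5)))) && true) && true)
step 1: [let@0.0.0.0] ((((if true then (let y = true in (\z.false)) else ((\u.(\v.false)) false)) (let w = (let p = 1 in false) in (if w then (\q.6) else (\r.5)))) && true) && true)
step 2: [if@0.0.0] ((((let y = true in (\z.false)) (let w = (let p = 1 in false) in (if w then (\q.6) else (\r.5)))) && true) && true)
step 3: [let@0.0.0] ((((\z.false) (let w = (let p = 1 in false) in (if w then (\q.6) else (\r.5)))) && true) && true)
step 4: [beta@0.0] ((false && true) && true)
step 5: [delta@0] (false && true)
step 6: [delta@root] false

Answer: false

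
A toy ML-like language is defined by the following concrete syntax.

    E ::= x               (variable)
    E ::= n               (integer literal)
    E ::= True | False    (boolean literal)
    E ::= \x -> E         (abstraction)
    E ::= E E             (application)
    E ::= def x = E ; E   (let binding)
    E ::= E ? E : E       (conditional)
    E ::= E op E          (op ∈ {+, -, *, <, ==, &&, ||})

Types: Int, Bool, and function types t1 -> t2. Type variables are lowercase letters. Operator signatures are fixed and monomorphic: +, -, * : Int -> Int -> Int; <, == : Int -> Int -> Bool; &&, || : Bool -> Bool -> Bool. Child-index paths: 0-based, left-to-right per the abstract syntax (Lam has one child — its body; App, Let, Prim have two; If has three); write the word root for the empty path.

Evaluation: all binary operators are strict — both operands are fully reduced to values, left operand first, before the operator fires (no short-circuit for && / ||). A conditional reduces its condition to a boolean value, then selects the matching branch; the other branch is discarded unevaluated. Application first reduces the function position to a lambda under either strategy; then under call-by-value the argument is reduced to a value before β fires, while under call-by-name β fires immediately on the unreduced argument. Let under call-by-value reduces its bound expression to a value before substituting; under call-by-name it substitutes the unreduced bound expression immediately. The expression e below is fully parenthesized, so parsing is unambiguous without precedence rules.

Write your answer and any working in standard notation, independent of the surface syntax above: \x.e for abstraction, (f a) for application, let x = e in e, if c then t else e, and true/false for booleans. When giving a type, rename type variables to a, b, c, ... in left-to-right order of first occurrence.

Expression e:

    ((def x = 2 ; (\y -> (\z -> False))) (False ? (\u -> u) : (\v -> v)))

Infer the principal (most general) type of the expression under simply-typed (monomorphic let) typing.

Answer: a -> Bool

Derivation:
let x : Int
\z._ : b -> Bool
\y._ : a -> b -> Bool
  unify Bool ~ Bool
u : c
\u._ : c -> c
v : d
\v._ : d -> d
  unify c -> c ~ d -> d
  unify c ~ d
  unify d ~ d
  unify a -> b -> Bool ~ (d -> d) -> e
  unify a ~ d -> d
  unify b -> Bool ~ e
_ _ : b -> Bool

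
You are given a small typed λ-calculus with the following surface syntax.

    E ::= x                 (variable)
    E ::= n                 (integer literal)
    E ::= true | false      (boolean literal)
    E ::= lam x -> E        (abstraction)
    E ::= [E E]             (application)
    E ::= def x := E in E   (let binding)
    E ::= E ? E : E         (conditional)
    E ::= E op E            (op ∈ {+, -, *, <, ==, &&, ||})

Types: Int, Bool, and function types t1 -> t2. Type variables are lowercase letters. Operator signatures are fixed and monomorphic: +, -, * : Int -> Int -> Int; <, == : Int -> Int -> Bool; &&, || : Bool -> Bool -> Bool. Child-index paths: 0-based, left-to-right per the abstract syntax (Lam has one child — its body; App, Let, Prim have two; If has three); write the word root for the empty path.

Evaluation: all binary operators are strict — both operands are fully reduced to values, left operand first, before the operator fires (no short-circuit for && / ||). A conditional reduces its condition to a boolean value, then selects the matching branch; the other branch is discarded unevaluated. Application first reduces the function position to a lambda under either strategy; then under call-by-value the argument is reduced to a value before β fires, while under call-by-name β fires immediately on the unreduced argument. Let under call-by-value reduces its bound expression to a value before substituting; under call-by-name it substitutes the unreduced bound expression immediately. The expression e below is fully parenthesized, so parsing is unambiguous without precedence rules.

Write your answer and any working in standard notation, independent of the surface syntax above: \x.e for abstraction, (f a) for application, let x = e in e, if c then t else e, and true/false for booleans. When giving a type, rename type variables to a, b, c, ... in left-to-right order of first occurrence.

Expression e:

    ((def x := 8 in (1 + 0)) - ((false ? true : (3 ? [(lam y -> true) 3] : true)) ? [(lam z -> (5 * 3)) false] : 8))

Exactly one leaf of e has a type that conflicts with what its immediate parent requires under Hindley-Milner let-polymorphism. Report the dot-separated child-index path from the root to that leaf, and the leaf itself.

Answer: 1.0.2.0 : 3

Derivation:
let x : Int
  unify Int ~ Int
  unify Int ~ Int
  unify Int ~ Int
  unify Bool ~ Bool
  unify Int ~ Bool
  FAIL: mismatch Int ~ Bool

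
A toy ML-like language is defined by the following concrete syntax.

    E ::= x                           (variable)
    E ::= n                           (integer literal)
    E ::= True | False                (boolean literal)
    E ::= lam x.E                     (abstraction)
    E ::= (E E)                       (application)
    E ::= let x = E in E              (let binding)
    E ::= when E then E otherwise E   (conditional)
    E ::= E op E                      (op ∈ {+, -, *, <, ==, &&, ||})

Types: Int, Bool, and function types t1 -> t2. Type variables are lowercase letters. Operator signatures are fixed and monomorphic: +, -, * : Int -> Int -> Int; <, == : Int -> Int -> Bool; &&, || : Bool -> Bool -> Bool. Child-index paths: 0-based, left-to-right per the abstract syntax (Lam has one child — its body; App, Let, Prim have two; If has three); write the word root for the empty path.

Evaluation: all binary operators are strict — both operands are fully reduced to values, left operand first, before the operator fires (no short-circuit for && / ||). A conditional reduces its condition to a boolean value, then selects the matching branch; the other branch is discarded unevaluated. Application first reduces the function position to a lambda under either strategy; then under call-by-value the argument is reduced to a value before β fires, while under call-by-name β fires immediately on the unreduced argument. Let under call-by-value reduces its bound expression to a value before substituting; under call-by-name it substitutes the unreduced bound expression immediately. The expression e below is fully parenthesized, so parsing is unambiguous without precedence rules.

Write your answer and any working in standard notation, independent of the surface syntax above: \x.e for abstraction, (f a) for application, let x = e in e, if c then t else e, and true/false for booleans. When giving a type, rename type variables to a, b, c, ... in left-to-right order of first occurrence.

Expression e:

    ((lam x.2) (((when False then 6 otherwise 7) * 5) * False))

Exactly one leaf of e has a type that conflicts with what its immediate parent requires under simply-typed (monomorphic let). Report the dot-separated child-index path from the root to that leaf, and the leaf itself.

Answer: 1.1 : false

Derivation:
\x._ : a -> Int
  unify Bool ~ Bool
  unify Int ~ Int
  unify Int ~ Int
  unify Int ~ Int
  unify Int ~ Int
  unify Bool ~ Int
  FAIL: mismatch Bool ~ Int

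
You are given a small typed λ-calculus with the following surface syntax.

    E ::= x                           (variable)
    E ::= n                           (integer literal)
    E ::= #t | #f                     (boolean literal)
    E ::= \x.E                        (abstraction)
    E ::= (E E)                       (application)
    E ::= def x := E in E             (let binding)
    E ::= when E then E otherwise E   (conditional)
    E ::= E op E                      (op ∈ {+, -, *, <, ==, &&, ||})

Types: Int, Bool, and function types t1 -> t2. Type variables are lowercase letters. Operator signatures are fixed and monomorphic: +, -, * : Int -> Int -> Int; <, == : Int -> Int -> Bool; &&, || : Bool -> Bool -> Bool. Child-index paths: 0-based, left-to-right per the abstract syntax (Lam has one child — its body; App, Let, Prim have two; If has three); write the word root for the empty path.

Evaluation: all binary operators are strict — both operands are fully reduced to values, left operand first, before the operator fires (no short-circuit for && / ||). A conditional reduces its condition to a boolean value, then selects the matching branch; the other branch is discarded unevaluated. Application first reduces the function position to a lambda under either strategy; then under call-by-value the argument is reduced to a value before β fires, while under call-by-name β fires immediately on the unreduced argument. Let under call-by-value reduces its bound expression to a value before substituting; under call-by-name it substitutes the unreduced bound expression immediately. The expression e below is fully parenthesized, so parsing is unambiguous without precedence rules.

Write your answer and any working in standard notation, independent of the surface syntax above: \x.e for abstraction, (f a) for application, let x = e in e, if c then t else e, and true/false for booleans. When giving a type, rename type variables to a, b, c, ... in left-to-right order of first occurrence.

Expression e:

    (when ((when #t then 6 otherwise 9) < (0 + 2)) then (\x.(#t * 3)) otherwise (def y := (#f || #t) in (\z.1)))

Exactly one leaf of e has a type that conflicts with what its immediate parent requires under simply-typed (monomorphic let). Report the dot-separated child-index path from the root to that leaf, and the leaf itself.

Answer: 1.0.0 : true

Derivation:
  unify Bool ~ Bool
  unify Int ~ Int
  unify Int ~ Int
  unify Int ~ Int
  unify Int ~ Int
  unify Int ~ Int
  unify Bool ~ Bool
  unify Bool ~ Int
  FAIL: mismatch Bool ~ Int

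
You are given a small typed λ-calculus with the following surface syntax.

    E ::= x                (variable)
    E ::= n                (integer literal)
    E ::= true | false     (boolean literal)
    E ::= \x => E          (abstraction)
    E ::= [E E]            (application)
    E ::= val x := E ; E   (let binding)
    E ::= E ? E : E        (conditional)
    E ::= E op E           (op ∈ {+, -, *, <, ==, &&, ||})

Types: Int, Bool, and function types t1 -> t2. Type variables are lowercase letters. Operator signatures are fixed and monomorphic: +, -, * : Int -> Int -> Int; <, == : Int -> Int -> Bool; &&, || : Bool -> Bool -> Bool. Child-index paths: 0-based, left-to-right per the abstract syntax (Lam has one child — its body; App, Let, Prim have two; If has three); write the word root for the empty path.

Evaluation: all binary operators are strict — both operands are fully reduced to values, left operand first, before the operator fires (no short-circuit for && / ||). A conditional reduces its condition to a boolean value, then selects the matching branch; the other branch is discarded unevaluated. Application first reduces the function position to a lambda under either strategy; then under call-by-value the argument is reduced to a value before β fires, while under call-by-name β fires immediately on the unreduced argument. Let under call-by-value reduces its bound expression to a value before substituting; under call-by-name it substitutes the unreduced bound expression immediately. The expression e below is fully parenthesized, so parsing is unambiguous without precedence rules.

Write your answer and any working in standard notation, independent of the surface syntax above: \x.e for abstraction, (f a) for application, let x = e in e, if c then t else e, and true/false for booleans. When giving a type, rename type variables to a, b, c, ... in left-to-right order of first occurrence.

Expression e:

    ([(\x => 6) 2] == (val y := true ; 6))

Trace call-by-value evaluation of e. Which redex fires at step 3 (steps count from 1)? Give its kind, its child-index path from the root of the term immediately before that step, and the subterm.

Working:
step 0: (((\x.6) 2) == (let y = true in 6))
step 1: [beta@0] (6 == (let y = true in 6))
step 2: [let@1] (6 == 6)
step 3: [delta@root] true

Answer: delta at root : (6 == 6)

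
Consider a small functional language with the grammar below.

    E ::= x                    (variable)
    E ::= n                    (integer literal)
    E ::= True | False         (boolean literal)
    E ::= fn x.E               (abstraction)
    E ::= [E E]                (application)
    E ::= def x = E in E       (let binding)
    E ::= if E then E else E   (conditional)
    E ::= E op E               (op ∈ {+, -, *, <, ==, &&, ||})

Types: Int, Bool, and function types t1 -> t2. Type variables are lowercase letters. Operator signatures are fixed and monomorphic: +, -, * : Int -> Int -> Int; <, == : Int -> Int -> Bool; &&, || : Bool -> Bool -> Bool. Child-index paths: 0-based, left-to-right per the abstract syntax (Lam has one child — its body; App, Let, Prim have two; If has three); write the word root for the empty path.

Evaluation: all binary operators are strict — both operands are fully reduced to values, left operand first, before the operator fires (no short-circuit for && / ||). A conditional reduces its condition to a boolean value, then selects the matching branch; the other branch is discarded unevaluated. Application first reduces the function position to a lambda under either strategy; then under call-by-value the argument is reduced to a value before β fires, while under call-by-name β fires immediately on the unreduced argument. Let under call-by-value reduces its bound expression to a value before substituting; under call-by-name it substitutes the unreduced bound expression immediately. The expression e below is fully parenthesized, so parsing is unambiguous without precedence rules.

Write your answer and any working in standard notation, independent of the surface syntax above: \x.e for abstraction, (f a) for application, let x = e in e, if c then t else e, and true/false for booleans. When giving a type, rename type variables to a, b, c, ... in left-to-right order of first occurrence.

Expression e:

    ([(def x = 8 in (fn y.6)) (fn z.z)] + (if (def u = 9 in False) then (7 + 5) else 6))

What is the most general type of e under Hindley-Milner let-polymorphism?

Trace:
let x : Int
\y._ : a -> Int
z : b
\z._ : b -> b
  unify a -> Int ~ (b -> b) -> c
  unify a ~ b -> b
  unify Int ~ c
_ _ : Int
  unify Int ~ Int
let u : Int
  unify Bool ~ Bool
  unify Int ~ Int
  unify Int ~ Int
  unify Int ~ Int
  unify Int ~ Int

Answer: Int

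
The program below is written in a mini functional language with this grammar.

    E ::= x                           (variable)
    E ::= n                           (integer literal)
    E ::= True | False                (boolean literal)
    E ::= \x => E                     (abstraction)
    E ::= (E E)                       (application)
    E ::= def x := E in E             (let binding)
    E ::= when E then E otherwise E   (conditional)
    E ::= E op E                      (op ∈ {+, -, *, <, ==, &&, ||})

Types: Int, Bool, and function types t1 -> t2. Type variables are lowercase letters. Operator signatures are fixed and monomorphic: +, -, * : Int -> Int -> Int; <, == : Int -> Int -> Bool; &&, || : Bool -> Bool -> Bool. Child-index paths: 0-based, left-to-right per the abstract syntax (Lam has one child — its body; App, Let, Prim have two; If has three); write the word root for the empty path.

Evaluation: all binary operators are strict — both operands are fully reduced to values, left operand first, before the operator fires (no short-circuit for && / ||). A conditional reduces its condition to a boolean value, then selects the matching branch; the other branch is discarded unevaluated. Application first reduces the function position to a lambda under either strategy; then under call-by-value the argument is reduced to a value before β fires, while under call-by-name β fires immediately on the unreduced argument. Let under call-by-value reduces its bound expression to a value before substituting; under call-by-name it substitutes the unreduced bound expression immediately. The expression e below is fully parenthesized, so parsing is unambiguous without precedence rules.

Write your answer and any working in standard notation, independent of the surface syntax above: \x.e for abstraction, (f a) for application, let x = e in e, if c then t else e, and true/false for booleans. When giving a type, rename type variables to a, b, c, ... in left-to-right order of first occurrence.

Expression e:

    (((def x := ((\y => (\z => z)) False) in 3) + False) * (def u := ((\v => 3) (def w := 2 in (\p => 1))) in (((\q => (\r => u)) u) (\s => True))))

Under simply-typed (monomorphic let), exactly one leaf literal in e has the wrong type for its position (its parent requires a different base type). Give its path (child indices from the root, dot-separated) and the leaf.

Working:
z : b
\z._ : b -> b
\y._ : a -> b -> b
  unify a -> b -> b ~ Bool -> c
  unify a ~ Bool
  unify b -> b ~ c
_ _ : b -> b
let x : b -> b
  unify Int ~ Int
  unify Bool ~ Int
  FAIL: mismatch Bool ~ Int

Answer: 0.1 : false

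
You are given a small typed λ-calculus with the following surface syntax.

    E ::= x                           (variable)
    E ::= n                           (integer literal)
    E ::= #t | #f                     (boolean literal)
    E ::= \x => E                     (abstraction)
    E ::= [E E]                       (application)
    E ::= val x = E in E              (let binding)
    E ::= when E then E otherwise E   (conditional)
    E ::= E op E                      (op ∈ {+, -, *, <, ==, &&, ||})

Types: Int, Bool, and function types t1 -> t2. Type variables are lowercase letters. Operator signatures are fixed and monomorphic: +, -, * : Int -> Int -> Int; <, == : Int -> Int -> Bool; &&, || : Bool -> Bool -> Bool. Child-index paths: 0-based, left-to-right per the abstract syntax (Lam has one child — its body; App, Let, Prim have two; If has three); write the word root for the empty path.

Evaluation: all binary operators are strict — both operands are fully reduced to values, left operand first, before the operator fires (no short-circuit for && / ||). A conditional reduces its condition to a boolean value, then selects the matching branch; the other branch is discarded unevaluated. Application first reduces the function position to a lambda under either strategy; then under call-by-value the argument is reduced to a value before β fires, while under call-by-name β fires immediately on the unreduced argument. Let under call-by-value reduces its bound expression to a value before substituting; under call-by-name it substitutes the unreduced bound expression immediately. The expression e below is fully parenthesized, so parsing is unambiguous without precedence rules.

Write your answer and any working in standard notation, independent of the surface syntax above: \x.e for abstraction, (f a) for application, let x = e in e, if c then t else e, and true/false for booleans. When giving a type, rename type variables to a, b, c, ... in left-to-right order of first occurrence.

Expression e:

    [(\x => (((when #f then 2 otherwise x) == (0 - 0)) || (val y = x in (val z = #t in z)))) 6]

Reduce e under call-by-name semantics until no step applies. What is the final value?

Answer: true

Working:
step 0: ((\x.(((if false then 2 else x) == (0 - 0)) || (let y = x in (let z = true in z)))) 6)
step 1: [beta@root] (((if false then 2 else 6) == (0 - 0)) || (let y = 6 in (let z = true in z)))
step 2: [if@0.0] ((6 == (0 - 0)) || (let y = 6 in (let z = true in z)))
step 3: [delta@0.1] ((6 == 0) || (let y = 6 in (let z = true in z)))
step 4: [delta@0] (false || (let y = 6 in (let z = true in z)))
step 5: [let@1] (false || (let z = true in z))
step 6: [let@1] (false || true)
step 7: [delta@root] true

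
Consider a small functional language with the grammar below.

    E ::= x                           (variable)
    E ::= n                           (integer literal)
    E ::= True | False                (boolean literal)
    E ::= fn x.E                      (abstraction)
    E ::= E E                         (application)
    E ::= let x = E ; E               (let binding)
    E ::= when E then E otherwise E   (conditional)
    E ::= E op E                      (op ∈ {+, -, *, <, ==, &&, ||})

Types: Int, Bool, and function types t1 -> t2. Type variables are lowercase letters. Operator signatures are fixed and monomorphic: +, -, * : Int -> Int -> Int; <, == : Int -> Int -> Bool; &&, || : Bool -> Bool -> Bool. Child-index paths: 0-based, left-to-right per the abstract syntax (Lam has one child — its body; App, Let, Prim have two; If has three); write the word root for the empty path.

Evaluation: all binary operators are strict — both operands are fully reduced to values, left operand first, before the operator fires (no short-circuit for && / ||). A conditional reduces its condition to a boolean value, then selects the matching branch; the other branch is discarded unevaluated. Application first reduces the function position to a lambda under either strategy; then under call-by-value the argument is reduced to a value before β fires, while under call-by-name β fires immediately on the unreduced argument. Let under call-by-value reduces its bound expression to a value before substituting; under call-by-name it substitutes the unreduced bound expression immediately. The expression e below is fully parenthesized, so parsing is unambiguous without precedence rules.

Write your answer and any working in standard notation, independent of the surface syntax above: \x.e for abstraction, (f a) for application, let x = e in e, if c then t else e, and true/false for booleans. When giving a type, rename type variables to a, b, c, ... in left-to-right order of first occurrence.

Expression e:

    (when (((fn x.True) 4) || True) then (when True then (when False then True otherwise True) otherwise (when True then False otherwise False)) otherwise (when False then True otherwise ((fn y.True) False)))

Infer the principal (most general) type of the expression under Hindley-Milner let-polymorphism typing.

Answer: Bool

Working:
\x._ : a -> Bool
  unify a -> Bool ~ Int -> b
  unify a ~ Int
  unify Bool ~ b
_ _ : Bool
  unify Bool ~ Bool
  unify Bool ~ Bool
  unify Bool ~ Bool
  unify Bool ~ Bool
  unify Bool ~ Bool
  unify Bool ~ Bool
  unify Bool ~ Bool
  unify Bool ~ Bool
  unify Bool ~ Bool
  unify Bool ~ Bool
\y._ : c -> Bool
  unify c -> Bool ~ Bool -> d
  unify c ~ Bool
  unify Bool ~ d
_ _ : Bool
  unify Bool ~ Bool
  unify Bool ~ Bool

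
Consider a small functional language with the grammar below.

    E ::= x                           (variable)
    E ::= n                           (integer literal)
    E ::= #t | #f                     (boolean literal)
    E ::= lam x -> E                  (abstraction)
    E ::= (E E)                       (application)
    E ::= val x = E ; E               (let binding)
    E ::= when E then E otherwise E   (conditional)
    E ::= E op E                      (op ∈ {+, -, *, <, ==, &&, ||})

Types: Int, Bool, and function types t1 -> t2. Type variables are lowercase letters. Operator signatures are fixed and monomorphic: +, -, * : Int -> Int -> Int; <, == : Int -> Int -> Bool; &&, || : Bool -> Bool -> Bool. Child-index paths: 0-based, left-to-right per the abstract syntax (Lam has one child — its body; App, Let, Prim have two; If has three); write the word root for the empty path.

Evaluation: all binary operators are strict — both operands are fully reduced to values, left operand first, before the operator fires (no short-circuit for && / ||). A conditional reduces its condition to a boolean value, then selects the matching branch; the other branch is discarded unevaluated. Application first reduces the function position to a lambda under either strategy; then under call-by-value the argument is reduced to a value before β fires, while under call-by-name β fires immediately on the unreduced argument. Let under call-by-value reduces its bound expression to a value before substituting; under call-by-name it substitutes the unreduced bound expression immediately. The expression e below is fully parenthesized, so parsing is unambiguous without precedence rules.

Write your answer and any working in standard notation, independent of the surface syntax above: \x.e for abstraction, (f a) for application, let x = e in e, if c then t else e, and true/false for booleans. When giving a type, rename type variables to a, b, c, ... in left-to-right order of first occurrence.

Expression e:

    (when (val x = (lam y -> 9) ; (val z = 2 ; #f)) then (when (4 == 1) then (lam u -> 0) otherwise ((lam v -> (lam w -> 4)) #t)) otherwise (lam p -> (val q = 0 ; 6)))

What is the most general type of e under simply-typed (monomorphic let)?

Trace:
\y._ : a -> Int
let x : a -> Int
let z : Int
  unify Bool ~ Bool
  unify Int ~ Int
  unify Int ~ Int
  unify Bool ~ Bool
\u._ : b -> Int
\w._ : d -> Int
\v._ : c -> d -> Int
  unify c -> d -> Int ~ Bool -> e
  unify c ~ Bool
  unify d -> Int ~ e
_ _ : d -> Int
  unify b -> Int ~ d -> Int
  unify b ~ d
  unify Int ~ Int
let q : Int
\p._ : f -> Int
  unify d -> Int ~ f -> Int
  unify d ~ f
  unify Int ~ Int

Answer: a -> Int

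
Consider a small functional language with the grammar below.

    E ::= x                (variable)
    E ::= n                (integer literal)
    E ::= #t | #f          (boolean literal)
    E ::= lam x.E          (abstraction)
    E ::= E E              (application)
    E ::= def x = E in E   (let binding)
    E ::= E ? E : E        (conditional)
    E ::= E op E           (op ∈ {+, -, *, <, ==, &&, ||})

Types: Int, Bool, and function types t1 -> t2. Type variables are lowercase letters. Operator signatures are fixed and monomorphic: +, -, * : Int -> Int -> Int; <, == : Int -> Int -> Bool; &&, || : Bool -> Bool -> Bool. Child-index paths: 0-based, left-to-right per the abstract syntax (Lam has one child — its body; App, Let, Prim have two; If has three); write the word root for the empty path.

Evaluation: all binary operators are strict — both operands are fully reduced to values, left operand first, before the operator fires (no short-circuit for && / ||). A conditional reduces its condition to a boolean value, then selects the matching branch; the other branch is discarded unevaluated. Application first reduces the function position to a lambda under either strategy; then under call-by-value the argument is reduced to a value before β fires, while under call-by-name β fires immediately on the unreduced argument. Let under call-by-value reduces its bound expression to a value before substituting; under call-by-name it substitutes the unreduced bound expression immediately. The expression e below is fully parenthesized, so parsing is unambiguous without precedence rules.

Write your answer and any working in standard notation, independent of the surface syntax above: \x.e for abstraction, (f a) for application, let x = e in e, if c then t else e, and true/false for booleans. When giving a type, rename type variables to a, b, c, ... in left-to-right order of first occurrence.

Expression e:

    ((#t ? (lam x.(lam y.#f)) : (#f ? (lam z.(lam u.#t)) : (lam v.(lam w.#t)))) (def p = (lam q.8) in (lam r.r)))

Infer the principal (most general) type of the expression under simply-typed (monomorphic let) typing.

Answer: a -> Bool

Trace:
  unify Bool ~ Bool
\y._ : b -> Bool
\x._ : a -> b -> Bool
  unify Bool ~ Bool
\u._ : d -> Bool
\z._ : c -> d -> Bool
\w._ : f -> Bool
\v._ : e -> f -> Bool
  unify c -> d -> Bool ~ e -> f -> Bool
  unify c ~ e
  unify d -> Bool ~ f -> Bool
  unify d ~ f
  unify Bool ~ Bool
  unify a -> b -> Bool ~ e -> f -> Bool
  unify a ~ e
  unify b -> Bool ~ f -> Bool
  unify b ~ f
  unify Bool ~ Bool
\q._ : g -> Int
let p : g -> Int
r : h
\r._ : h -> h
  unify e -> f -> Bool ~ (h -> h) -> i
  unify e ~ h -> h
  unify f -> Bool ~ i
_ _ : f -> Bool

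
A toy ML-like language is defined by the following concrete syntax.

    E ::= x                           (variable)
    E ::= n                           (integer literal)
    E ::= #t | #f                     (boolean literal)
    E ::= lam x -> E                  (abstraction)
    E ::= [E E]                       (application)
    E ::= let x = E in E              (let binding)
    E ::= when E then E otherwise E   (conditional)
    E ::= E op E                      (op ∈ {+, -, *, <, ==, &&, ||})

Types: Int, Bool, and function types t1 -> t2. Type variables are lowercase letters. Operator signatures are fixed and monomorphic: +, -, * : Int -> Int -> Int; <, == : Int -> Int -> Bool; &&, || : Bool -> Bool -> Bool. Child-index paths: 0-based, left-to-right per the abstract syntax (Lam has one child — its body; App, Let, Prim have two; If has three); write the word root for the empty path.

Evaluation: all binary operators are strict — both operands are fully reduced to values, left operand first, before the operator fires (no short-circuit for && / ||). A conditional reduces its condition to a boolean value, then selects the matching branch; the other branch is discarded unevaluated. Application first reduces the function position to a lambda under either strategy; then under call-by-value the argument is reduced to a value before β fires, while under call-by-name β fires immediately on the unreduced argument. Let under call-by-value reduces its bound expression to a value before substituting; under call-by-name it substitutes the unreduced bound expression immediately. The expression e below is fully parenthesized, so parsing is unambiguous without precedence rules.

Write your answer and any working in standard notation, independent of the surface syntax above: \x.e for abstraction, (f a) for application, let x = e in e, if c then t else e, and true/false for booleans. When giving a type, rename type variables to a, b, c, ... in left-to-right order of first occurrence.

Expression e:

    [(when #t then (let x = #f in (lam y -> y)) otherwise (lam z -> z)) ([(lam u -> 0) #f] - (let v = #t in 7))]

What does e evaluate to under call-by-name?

Trace:
step 0: ((if true then (let x = false in (\y.y)) else (\z.z)) (((\u.0) false) - (let v = true in 7)))
step 1: [if@0] ((let x = false in (\y.y)) (((\u.0) false) - (let v = true in 7)))
step 2: [let@0] ((\y.y) (((\u.0) false) - (let v = true in 7)))
step 3: [beta@root] (((\u.0) false) - (let v = true in 7))
step 4: [beta@0] (0 - (let v = true in 7))
step 5: [let@1] (0 - 7)
step 6: [delta@root] -7

Answer: -7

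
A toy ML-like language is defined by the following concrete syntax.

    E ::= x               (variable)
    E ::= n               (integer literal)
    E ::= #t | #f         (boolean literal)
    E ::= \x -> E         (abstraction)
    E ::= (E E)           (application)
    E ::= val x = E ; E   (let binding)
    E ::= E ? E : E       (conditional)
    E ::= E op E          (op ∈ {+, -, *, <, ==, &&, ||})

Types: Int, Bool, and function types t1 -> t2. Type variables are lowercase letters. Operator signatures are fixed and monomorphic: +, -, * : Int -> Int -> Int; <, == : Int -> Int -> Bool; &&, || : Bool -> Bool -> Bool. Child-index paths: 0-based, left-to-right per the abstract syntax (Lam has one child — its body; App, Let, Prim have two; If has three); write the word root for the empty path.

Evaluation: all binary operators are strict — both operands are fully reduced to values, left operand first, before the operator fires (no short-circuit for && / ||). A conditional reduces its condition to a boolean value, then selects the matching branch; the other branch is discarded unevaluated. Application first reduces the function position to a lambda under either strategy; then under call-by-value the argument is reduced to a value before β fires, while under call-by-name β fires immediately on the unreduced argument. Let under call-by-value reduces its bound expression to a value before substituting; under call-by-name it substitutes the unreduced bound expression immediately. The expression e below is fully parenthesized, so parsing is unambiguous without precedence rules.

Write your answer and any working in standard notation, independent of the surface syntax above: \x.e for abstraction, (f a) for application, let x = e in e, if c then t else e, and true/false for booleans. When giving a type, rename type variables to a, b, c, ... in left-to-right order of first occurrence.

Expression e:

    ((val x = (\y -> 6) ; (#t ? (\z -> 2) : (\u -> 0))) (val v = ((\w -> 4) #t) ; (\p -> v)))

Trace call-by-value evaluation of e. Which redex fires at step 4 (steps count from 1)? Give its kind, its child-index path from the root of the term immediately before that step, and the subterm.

Answer: let at 1 : (let v = 4 in (\p.v))

Working:
step 0: ((let x = (\y.6) in (if true then (\z.2) else (\u.0))) (let v = ((\w.4) true) in (\p.v)))
step 1: [let@0] ((if true then (\z.2) else (\u.0)) (let v = ((\w.4) true) in (\p.v)))
step 2: [if@0] ((\z.2) (let v = ((\w.4) true) in (\p.v)))
step 3: [beta@1.0] ((\z.2) (let v = 4 in (\p.v)))
step 4: [let@1] ((\z.2) (\p.4))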